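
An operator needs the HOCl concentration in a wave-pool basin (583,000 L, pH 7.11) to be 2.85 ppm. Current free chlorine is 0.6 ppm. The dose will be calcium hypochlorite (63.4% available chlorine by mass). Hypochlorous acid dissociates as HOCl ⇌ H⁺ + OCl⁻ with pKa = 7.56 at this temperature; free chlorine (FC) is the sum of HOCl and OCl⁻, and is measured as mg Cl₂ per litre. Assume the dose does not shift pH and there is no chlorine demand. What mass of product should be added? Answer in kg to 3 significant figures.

[OCl⁻]/[HOCl] = 10^(pH − pKa) = 10^(7.11 − 7.56) = 0.3548; fraction as HOCl = 1/(1 + 0.3548) = 0.7381.
Free chlorine required for 2.85 ppm HOCl: 2.85 / 0.7381 = 3.861 ppm.
FC to add: 3.861 − 0.6 = 3.261 mg/L as Cl₂.
Cl₂ equivalent: 3.261 mg/L × 583,000 L = 1901 g.
Product at 63.4% available Cl: 1901 / 0.634 = 2999 g.

3.00 kg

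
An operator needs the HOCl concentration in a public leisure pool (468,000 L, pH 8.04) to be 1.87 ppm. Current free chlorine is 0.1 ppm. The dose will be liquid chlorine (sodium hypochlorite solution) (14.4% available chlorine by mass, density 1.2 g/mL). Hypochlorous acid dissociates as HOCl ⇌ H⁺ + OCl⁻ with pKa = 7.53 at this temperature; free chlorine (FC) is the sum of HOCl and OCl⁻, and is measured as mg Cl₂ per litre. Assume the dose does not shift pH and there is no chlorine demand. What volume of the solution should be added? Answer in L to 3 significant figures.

[OCl⁻]/[HOCl] = 10^(pH − pKa) = 10^(8.04 − 7.53) = 3.236; fraction as HOCl = 1/(1 + 3.236) = 0.2361.
Free chlorine required for 1.87 ppm HOCl: 1.87 / 0.2361 = 7.921 ppm.
FC to add: 7.921 − 0.1 = 7.821 mg/L as Cl₂.
Cl₂ equivalent: 7.821 mg/L × 468,000 L = 3660 g.
Product at 14.4% available Cl: 3660 / 0.144 = 25,420 g.
Volume: 25,420 g ÷ 1.2 g/mL = 21,180 mL.

21.2 L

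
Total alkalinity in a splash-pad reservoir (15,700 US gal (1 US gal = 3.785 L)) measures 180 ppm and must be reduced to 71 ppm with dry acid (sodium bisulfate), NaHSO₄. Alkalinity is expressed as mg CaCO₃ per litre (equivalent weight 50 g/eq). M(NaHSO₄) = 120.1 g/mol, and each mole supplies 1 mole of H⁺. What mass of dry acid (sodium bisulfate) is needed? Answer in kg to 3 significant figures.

15.6 kg

Volume: 15,700 US gal × 3.785 L/gal = 59,424 L.
Alkalinity to neutralize: (180 − 71) = 109 mg/L as CaCO₃ × 59,424 L = 6477 g as CaCO₃.
Equivalents of H⁺ required: 6477 ÷ 50 g/eq = 129.5 eq = 129.5 mol NaHSO₄.
Mass of NaHSO₄: 129.5 × 120.1 = 15,560 g.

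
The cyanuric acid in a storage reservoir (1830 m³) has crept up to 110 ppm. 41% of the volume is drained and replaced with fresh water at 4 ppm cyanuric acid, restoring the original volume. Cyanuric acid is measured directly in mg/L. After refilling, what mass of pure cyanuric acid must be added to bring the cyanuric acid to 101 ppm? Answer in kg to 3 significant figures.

Volume: 1830 m³ = 1,830,000 L.
After draining 41% and refilling: 110 × 0.59 + 4 × 0.41 = 66.54 ppm.
Deficit to target: 101 − 66.54 = 34.46 mg/L.
Mass: 34.46 mg/L × 1,830,000 L = 63,060 g cyanuric acid.

63.1 kg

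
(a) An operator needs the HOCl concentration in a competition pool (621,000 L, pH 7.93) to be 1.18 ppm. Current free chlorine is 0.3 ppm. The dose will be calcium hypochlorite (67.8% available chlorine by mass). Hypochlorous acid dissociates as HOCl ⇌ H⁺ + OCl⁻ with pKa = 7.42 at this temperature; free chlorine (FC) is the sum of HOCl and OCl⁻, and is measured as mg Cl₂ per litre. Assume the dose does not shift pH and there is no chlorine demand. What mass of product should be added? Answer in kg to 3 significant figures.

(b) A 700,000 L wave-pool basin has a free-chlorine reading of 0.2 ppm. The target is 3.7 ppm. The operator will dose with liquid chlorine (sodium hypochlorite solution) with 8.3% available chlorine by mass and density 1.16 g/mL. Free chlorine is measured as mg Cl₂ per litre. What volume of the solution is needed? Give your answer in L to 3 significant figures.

(a) [OCl⁻]/[HOCl] = 10^(pH − pKa) = 10^(7.93 − 7.42) = 3.236; fraction as HOCl = 1/(1 + 3.236) = 0.2361.
(a) Free chlorine required for 1.18 ppm HOCl: 1.18 / 0.2361 = 4.998 ppm.
(a) FC to add: 4.998 − 0.3 = 4.698 mg/L as Cl₂.
(a) Cl₂ equivalent: 4.698 mg/L × 621,000 L = 2918 g.
(a) Product at 67.8% available Cl: 2918 / 0.678 = 4303 g.

(b) Chlorine deficit: 3.7 − 0.2 = 3.5 ppm = 3.5 mg/L as Cl₂.
(b) Cl₂ equivalent needed: 3.5 mg/L × 700,000 L = 2,450,000 mg = 2450 g.
(b) Product at 8.3% available chlorine: 2450 / 0.083 = 29,520 g.
(b) Volume at density 1.16 g/mL: 29,520 g ÷ 1.16 g/mL = 25,450 mL.

(a) 4.30 kg; (b) 25.4 L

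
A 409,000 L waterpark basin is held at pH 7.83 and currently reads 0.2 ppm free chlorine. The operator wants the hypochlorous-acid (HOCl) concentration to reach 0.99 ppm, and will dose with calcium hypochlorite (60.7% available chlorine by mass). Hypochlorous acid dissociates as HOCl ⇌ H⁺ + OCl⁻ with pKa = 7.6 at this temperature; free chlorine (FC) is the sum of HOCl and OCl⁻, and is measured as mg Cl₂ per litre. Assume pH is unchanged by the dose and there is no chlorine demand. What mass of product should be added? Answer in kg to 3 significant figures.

1.67 kg

[OCl⁻]/[HOCl] = 10^(pH − pKa) = 10^(7.83 − 7.6) = 1.698; fraction as HOCl = 1/(1 + 1.698) = 0.3706.
Free chlorine required for 0.99 ppm HOCl: 0.99 / 0.3706 = 2.671 ppm.
FC to add: 2.671 − 0.2 = 2.471 mg/L as Cl₂.
Cl₂ equivalent: 2.471 mg/L × 409,000 L = 1011 g.
Product at 60.7% available Cl: 1011 / 0.607 = 1665 g.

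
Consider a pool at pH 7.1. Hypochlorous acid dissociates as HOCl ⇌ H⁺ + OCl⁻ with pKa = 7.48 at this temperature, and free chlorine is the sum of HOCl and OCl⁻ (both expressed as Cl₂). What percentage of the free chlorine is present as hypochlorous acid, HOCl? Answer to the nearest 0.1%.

[OCl⁻]/[HOCl] = 10^(pH − pKa) = 10^(7.1 − 7.48) = 10^-0.38 = 0.4169.
Fraction as HOCl = 1 / (1 + 0.4169) = 0.7058.

70.6%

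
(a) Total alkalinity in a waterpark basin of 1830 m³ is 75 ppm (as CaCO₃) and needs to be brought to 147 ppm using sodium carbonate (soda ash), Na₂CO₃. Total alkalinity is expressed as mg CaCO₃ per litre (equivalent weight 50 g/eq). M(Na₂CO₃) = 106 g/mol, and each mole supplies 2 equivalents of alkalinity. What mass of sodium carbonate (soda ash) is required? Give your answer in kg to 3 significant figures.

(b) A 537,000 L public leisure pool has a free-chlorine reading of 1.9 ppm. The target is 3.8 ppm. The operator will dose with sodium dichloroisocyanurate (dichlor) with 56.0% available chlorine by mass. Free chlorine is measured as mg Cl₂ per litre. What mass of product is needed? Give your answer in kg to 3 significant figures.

(a) Volume: 1830 m³ = 1,830,000 L.
(a) Alkalinity to add: (147 − 75) = 72 mg/L as CaCO₃ × 1,830,000 L = 131,800 g as CaCO₃.
(a) Equivalents: 131,800 g ÷ 50 g/eq = 2635 eq.
(a) Each mole of Na₂CO₃ supplies 2 eq, so 2635 / 2 = 1318 mol.
(a) Mass: 1318 mol × 106 g/mol = 139,700 g.

(b) Chlorine deficit: 3.8 − 1.9 = 1.9 ppm = 1.9 mg/L as Cl₂.
(b) Cl₂ equivalent needed: 1.9 mg/L × 537,000 L = 1,020,000 mg = 1020 g.
(b) Product at 56.0% available chlorine: 1020 / 0.56 = 1822 g.

(a) 140 kg; (b) 1.82 kg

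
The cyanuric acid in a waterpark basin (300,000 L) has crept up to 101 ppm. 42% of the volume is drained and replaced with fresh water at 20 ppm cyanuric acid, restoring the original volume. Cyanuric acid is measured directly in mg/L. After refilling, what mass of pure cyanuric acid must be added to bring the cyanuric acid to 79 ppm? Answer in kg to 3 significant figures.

After draining 42% and refilling: 101 × 0.58 + 20 × 0.42 = 66.98 ppm.
Deficit to target: 79 − 66.98 = 12.02 mg/L.
Mass: 12.02 mg/L × 300,000 L = 3606 g cyanuric acid.

3.61 kg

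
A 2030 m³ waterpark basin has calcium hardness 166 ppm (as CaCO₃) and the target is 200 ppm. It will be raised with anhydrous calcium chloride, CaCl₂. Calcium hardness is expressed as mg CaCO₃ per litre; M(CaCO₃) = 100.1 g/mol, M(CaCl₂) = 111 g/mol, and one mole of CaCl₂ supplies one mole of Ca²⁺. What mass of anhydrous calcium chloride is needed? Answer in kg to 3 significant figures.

76.5 kg

Volume: 2030 m³ = 2,030,000 L.
Hardness to add: (200 − 166) = 34 mg/L as CaCO₃ × 2,030,000 L = 69,020 g as CaCO₃.
Moles of Ca²⁺ (1 mol Ca²⁺ ≡ 1 mol CaCO₃): 69,020 / 100.1 g/mol = 689.5 mol.
Mass of CaCl₂: 689.5 × 111 = 76,540 g.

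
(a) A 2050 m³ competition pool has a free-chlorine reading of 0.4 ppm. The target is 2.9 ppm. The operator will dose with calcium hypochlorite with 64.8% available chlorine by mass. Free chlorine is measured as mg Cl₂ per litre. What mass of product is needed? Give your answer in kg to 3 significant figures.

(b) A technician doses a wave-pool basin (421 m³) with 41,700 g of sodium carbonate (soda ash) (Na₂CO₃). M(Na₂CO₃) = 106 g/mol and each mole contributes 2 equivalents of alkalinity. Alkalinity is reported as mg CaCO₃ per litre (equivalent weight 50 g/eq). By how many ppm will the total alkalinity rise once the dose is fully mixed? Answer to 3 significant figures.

(a) Volume: 2050 m³ = 2,050,000 L.
(a) Chlorine deficit: 2.9 − 0.4 = 2.5 ppm = 2.5 mg/L as Cl₂.
(a) Cl₂ equivalent needed: 2.5 mg/L × 2,050,000 L = 5,125,000 mg = 5125 g.
(a) Product at 64.8% available chlorine: 5125 / 0.648 = 7909 g.

(b) Volume: 421 m³ = 421,000 L.
(b) Moles of Na₂CO₃: 41,700 g ÷ 106 g/mol = 393.4 mol → 786.8 eq of alkalinity.
(b) As CaCO₃: 786.8 eq × 50 g/eq = 39,340 g.
(b) Rise: 39,340 g / 421,000 L × 1000 = 93.44 mg/L.

(a) 7.91 kg; (b) 93.4 ppm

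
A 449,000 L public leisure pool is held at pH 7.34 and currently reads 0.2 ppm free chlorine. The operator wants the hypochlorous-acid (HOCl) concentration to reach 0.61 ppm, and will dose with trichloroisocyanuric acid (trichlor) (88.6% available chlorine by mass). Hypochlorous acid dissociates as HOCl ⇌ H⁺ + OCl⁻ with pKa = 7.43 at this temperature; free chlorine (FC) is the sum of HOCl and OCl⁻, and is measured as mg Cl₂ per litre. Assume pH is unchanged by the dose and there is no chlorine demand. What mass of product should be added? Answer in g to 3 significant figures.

459 g

[OCl⁻]/[HOCl] = 10^(pH − pKa) = 10^(7.34 − 7.43) = 0.8128; fraction as HOCl = 1/(1 + 0.8128) = 0.5516.
Free chlorine required for 0.61 ppm HOCl: 0.61 / 0.5516 = 1.106 ppm.
FC to add: 1.106 − 0.2 = 0.9058 mg/L as Cl₂.
Cl₂ equivalent: 0.9058 mg/L × 449,000 L = 406.7 g.
Product at 88.6% available Cl: 406.7 / 0.886 = 459 g.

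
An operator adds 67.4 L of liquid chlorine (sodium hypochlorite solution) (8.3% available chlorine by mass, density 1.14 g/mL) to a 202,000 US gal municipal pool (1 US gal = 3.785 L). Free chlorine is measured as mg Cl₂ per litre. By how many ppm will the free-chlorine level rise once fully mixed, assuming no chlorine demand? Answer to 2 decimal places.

8.34 ppm

Volume: 202,000 US gal × 3.785 L/gal = 764,570 L.
Mass of solution: 67.4 L × 1000 mL/L × 1.14 g/mL = 76,840 g.
Available chlorine delivered: 76,840 g × 0.083 = 6377 g as Cl₂.
Concentration rise: 6377 g / 764,570 L = 8.341 mg/L = 8.34 ppm.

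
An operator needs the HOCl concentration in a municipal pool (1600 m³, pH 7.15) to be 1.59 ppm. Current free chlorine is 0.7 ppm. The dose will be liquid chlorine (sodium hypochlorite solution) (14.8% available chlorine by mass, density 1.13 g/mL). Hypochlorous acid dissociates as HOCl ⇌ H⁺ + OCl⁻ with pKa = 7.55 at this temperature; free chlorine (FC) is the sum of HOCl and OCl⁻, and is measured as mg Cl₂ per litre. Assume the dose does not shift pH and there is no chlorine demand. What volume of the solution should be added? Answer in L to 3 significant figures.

14.6 L

Volume: 1600 m³ = 1,600,000 L.
[OCl⁻]/[HOCl] = 10^(pH − pKa) = 10^(7.15 − 7.55) = 0.3981; fraction as HOCl = 1/(1 + 0.3981) = 0.7153.
Free chlorine required for 1.59 ppm HOCl: 1.59 / 0.7153 = 2.223 ppm.
FC to add: 2.223 − 0.7 = 1.523 mg/L as Cl₂.
Cl₂ equivalent: 1.523 mg/L × 1,600,000 L = 2437 g.
Product at 14.8% available Cl: 2437 / 0.148 = 16,460 g.
Volume: 16,460 g ÷ 1.13 g/mL = 14,570 mL.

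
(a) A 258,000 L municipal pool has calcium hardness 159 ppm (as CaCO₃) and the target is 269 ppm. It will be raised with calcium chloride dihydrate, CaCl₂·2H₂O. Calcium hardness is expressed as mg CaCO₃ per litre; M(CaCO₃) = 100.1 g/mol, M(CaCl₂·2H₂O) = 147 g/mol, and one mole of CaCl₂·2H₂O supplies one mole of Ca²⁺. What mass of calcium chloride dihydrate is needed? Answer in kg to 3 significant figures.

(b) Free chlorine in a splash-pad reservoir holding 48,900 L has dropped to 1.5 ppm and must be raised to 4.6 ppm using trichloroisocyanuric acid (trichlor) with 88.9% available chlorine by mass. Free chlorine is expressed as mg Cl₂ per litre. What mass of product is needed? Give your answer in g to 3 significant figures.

(a) Hardness to add: (269 − 159) = 110 mg/L as CaCO₃ × 258,000 L = 28,380 g as CaCO₃.
(a) Moles of Ca²⁺ (1 mol Ca²⁺ ≡ 1 mol CaCO₃): 28,380 / 100.1 g/mol = 283.5 mol.
(a) Mass of CaCl₂·2H₂O: 283.5 × 147 = 41,680 g.

(b) Chlorine deficit: 4.6 − 1.5 = 3.1 ppm = 3.1 mg/L as Cl₂.
(b) Cl₂ equivalent needed: 3.1 mg/L × 48,900 L = 151,600 mg = 151.6 g.
(b) Product at 88.9% available chlorine: 151.6 / 0.889 = 170.5 g.

(a) 41.7 kg; (b) 171 g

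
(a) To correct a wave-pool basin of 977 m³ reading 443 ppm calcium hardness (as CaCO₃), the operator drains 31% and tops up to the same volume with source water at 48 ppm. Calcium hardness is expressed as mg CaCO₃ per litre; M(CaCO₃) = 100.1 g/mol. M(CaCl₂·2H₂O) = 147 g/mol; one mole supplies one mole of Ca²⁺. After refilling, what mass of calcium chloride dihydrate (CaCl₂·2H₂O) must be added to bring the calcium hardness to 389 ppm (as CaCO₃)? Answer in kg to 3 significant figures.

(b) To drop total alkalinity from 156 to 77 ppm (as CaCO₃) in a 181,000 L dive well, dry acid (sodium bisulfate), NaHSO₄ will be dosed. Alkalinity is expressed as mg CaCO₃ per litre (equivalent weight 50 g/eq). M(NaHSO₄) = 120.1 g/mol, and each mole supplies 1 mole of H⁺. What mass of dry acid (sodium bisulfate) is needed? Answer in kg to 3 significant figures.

(a) Volume: 977 m³ = 977,000 L.
(a) After draining 31% and refilling: 443 × 0.69 + 48 × 0.31 = 320.55 ppm.
(a) Deficit to target: 389 − 320.55 = 68.45 mg/L.
(a) As CaCO₃: 68.45 mg/L × 977,000 L = 66,880 g; ÷ 100.1 = 668.1 mol Ca²⁺.
(a) Mass: 668.1 × 147 = 98,210 g.

(b) Alkalinity to neutralize: (156 − 77) = 79 mg/L as CaCO₃ × 181,000 L = 14,300 g as CaCO₃.
(b) Equivalents of H⁺ required: 14,300 ÷ 50 g/eq = 286 eq = 286 mol NaHSO₄.
(b) Mass of NaHSO₄: 286 × 120.1 = 34,350 g.

(a) 98.2 kg; (b) 34.3 kg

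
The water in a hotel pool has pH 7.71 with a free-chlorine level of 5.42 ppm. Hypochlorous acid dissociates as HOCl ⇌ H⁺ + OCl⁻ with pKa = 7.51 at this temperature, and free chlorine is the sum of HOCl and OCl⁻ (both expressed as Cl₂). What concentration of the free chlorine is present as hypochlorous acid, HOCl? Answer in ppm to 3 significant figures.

2.10 ppm

[OCl⁻]/[HOCl] = 10^(pH − pKa) = 10^(7.71 − 7.51) = 10^0.20 = 1.585.
Fraction as HOCl = 1 / (1 + 1.585) = 0.3869.
HOCl = 0.3869 × 5.42 ppm = 2.097 ppm.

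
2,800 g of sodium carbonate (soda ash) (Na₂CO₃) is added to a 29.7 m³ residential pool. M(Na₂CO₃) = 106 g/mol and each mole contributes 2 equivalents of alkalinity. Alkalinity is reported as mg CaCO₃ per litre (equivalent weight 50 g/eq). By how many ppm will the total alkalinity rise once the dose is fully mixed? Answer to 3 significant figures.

Volume: 29.7 m³ = 29,700 L.
Moles of Na₂CO₃: 2,800 g ÷ 106 g/mol = 26.42 mol → 52.83 eq of alkalinity.
As CaCO₃: 52.83 eq × 50 g/eq = 2642 g.
Rise: 2642 g / 29,700 L × 1000 = 88.94 mg/L.

88.9 ppm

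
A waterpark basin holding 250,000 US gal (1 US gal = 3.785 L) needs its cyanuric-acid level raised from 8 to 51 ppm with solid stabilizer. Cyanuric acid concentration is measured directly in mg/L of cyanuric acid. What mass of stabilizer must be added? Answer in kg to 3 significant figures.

40.7 kg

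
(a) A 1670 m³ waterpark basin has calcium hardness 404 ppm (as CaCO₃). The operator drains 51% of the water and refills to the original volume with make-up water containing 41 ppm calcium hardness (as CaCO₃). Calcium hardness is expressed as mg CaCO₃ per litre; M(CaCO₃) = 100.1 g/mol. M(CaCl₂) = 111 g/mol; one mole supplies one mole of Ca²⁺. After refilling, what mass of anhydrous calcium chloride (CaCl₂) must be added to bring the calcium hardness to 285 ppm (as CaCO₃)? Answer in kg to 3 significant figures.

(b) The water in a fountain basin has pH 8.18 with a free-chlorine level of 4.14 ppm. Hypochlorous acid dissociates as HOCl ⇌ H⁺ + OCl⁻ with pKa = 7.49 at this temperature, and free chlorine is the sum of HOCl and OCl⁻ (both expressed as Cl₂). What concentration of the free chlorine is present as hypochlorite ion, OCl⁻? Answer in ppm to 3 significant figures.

(a) 122 kg; (b) 3.44 ppm

(a) Volume: 1670 m³ = 1,670,000 L.
(a) After draining 51% and refilling: 404 × 0.49 + 41 × 0.51 = 218.87 ppm.
(a) Deficit to target: 285 − 218.87 = 66.13 mg/L.
(a) As CaCO₃: 66.13 mg/L × 1,670,000 L = 110,400 g; ÷ 100.1 = 1103 mol Ca²⁺.
(a) Mass: 1103 × 111 = 122,500 g.

(b) [OCl⁻]/[HOCl] = 10^(pH − pKa) = 10^(8.18 − 7.49) = 10^0.69 = 4.898.
(b) Fraction as HOCl = 1 / (1 + 4.898) = 0.1696.
(b) OCl⁻ = (1 − 0.1696) × 4.14 ppm = 3.438 ppm.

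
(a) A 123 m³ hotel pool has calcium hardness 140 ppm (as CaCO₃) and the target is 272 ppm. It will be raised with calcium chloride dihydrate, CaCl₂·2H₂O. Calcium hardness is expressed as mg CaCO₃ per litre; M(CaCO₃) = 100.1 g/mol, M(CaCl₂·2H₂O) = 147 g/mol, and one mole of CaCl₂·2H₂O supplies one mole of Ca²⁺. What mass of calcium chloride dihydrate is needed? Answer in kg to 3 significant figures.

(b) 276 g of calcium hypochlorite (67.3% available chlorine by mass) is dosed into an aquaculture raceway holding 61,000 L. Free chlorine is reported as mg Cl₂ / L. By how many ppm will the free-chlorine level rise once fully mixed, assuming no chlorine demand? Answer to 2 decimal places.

(a) Volume: 123 m³ = 123,000 L.
(a) Hardness to add: (272 − 140) = 132 mg/L as CaCO₃ × 123,000 L = 16,240 g as CaCO₃.
(a) Moles of Ca²⁺ (1 mol Ca²⁺ ≡ 1 mol CaCO₃): 16,240 / 100.1 g/mol = 162.2 mol.
(a) Mass of CaCl₂·2H₂O: 162.2 × 147 = 23,840 g.

(b) Available chlorine delivered: 276 g × 0.673 = 185.7 g as Cl₂.
(b) Concentration rise: 185.7 g / 61,000 L = 3.045 mg/L = 3.05 ppm.

(a) 23.8 kg; (b) 3.05 ppm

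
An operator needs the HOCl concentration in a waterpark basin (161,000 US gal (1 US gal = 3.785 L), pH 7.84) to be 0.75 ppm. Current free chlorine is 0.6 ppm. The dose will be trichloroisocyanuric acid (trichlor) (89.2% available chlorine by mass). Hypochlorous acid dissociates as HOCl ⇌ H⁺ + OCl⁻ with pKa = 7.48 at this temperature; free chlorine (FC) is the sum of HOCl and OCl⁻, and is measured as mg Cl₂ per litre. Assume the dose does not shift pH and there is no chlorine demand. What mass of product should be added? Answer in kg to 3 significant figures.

Volume: 161,000 US gal × 3.785 L/gal = 609,385 L.
[OCl⁻]/[HOCl] = 10^(pH − pKa) = 10^(7.84 − 7.48) = 2.291; fraction as HOCl = 1/(1 + 2.291) = 0.3039.
Free chlorine required for 0.75 ppm HOCl: 0.75 / 0.3039 = 2.468 ppm.
FC to add: 2.468 − 0.6 = 1.868 mg/L as Cl₂.
Cl₂ equivalent: 1.868 mg/L × 609,385 L = 1138 g.
Product at 89.2% available Cl: 1138 / 0.892 = 1276 g.

1.28 kg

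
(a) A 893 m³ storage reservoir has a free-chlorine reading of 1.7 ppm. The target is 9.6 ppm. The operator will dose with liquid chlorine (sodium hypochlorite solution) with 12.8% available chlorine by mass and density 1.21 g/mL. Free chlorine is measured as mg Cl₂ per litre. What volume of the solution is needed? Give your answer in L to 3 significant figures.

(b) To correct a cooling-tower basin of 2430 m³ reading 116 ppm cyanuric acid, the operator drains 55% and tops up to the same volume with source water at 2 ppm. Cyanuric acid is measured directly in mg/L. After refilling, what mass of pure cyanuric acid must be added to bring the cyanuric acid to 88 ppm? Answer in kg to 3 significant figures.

(a) Volume: 893 m³ = 893,000 L.
(a) Chlorine deficit: 9.6 − 1.7 = 7.9 ppm = 7.9 mg/L as Cl₂.
(a) Cl₂ equivalent needed: 7.9 mg/L × 893,000 L = 7,055,000 mg = 7055 g.
(a) Product at 12.8% available chlorine: 7055 / 0.128 = 55,110 g.
(a) Volume at density 1.21 g/mL: 55,110 g ÷ 1.21 g/mL = 45,550 mL.

(b) Volume: 2430 m³ = 2,430,000 L.
(b) After draining 55% and refilling: 116 × 0.45 + 2 × 0.55 = 53.3 ppm.
(b) Deficit to target: 88 − 53.3 = 34.7 mg/L.
(b) Mass: 34.7 mg/L × 2,430,000 L = 84,320 g cyanuric acid.

(a) 45.5 L; (b) 84.3 kg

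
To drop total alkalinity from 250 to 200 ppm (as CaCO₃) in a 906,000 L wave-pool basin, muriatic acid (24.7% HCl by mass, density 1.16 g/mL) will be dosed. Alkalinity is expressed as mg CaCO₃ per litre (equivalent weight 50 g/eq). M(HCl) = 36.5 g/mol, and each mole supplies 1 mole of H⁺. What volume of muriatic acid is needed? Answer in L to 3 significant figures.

Alkalinity to neutralize: (250 − 200) = 50 mg/L as CaCO₃ × 906,000 L = 45,300 g as CaCO₃.
Equivalents of H⁺ required: 45,300 ÷ 50 g/eq = 906 eq = 906 mol HCl.
Mass of HCl: 906 × 36.5 = 33,070 g.
Mass of 24.7% solution: 33,070 / 0.247 = 133,900 g.
Volume: 133,900 g ÷ 1.16 g/mL = 115,400 mL.

115 L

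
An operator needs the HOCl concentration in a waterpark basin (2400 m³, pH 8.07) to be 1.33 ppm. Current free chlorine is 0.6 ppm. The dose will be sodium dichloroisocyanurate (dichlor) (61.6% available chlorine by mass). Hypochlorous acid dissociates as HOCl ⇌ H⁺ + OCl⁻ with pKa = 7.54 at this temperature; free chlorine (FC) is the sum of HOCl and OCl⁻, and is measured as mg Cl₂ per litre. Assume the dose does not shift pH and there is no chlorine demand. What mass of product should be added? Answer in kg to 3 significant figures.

20.4 kg

Volume: 2400 m³ = 2,400,000 L.
[OCl⁻]/[HOCl] = 10^(pH − pKa) = 10^(8.07 − 7.54) = 3.388; fraction as HOCl = 1/(1 + 3.388) = 0.2279.
Free chlorine required for 1.33 ppm HOCl: 1.33 / 0.2279 = 5.837 ppm.
FC to add: 5.837 − 0.6 = 5.237 mg/L as Cl₂.
Cl₂ equivalent: 5.237 mg/L × 2,400,000 L = 12,570 g.
Product at 61.6% available Cl: 12,570 / 0.616 = 20,400 g.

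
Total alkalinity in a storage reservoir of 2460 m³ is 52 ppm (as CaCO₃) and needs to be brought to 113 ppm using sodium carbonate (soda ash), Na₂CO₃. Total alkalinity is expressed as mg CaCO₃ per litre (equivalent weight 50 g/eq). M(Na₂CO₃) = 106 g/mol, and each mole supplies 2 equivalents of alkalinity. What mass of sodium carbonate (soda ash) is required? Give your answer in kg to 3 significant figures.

Volume: 2460 m³ = 2,460,000 L.
Alkalinity to add: (113 − 52) = 61 mg/L as CaCO₃ × 2,460,000 L = 150,100 g as CaCO₃.
Equivalents: 150,100 g ÷ 50 g/eq = 3001 eq.
Each mole of Na₂CO₃ supplies 2 eq, so 3001 / 2 = 1501 mol.
Mass: 1501 mol × 106 g/mol = 159,100 g.

159 kg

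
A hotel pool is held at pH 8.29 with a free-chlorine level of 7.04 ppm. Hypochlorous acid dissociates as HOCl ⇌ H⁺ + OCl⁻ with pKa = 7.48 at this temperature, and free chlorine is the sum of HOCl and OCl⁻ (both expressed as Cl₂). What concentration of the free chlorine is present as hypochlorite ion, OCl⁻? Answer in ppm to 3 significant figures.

6.10 ppm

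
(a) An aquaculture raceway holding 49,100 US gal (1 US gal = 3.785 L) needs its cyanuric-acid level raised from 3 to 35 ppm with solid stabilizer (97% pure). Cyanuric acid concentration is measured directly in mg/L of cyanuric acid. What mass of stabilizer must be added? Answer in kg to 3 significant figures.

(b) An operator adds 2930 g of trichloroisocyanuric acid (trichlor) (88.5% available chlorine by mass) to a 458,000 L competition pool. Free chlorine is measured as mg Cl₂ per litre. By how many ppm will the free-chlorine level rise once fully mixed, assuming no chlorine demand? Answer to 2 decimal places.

(a) Volume: 49,100 US gal × 3.785 L/gal = 185,844 L.
(a) CYA to add: (35 − 3) = 32 mg/L × 185,844 L = 5947 g cyanuric acid.
(a) At 97% purity: 5947 / 0.97 = 6131 g product.

(b) Available chlorine delivered: 2930 g × 0.885 = 2593 g as Cl₂.
(b) Concentration rise: 2593 g / 458,000 L = 5.662 mg/L = 5.66 ppm.

(a) 6.13 kg; (b) 5.66 ppm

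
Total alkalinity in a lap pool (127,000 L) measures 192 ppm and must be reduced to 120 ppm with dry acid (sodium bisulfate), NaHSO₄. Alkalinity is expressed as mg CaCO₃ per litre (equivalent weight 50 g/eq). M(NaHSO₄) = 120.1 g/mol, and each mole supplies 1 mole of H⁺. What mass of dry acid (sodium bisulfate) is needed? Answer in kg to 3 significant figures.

22.0 kg

Alkalinity to neutralize: (192 − 120) = 72 mg/L as CaCO₃ × 127,000 L = 9144 g as CaCO₃.
Equivalents of H⁺ required: 9144 ÷ 50 g/eq = 182.9 eq = 182.9 mol NaHSO₄.
Mass of NaHSO₄: 182.9 × 120.1 = 21,960 g.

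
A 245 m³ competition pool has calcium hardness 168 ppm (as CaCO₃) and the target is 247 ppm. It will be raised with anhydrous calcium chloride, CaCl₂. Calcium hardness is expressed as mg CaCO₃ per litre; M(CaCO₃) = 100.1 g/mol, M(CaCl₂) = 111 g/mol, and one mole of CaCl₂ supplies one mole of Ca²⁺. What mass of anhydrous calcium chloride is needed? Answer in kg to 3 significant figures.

Volume: 245 m³ = 245,000 L.
Hardness to add: (247 − 168) = 79 mg/L as CaCO₃ × 245,000 L = 19,360 g as CaCO₃.
Moles of Ca²⁺ (1 mol Ca²⁺ ≡ 1 mol CaCO₃): 19,360 / 100.1 g/mol = 193.4 mol.
Mass of CaCl₂: 193.4 × 111 = 21,460 g.

21.5 kg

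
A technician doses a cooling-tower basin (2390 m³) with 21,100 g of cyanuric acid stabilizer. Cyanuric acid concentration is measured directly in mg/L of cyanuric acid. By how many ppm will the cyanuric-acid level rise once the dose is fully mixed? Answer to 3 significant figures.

Volume: 2390 m³ = 2,390,000 L.
Rise: 21,100 g / 2,390,000 L × 1000 = 8.828 mg/L.

8.83 ppm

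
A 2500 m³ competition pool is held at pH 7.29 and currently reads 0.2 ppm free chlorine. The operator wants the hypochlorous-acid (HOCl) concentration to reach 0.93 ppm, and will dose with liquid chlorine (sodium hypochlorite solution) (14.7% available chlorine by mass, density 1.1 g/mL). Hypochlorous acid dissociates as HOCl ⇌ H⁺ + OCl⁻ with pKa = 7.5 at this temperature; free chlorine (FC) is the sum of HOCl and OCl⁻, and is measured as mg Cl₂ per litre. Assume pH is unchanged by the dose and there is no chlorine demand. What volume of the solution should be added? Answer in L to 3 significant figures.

Volume: 2500 m³ = 2,500,000 L.
[OCl⁻]/[HOCl] = 10^(pH − pKa) = 10^(7.29 − 7.5) = 0.6166; fraction as HOCl = 1/(1 + 0.6166) = 0.6186.
Free chlorine required for 0.93 ppm HOCl: 0.93 / 0.6186 = 1.503 ppm.
FC to add: 1.503 − 0.2 = 1.303 mg/L as Cl₂.
Cl₂ equivalent: 1.303 mg/L × 2,500,000 L = 3259 g.
Product at 14.7% available Cl: 3259 / 0.147 = 22,170 g.
Volume: 22,170 g ÷ 1.1 g/mL = 20,150 mL.

20.2 L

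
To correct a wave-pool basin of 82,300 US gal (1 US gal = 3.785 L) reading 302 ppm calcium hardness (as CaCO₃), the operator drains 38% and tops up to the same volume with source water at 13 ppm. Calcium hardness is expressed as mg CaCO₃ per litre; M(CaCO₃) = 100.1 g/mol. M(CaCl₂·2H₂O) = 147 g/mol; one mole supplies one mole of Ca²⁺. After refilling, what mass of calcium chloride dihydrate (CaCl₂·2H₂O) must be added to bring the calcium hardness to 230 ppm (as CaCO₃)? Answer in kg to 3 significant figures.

17.3 kg

Volume: 82,300 US gal × 3.785 L/gal = 311,506 L.
After draining 38% and refilling: 302 × 0.62 + 13 × 0.38 = 192.18 ppm.
Deficit to target: 230 − 192.18 = 37.82 mg/L.
As CaCO₃: 37.82 mg/L × 311,506 L = 11,780 g; ÷ 100.1 = 117.7 mol Ca²⁺.
Mass: 117.7 × 147 = 17,300 g.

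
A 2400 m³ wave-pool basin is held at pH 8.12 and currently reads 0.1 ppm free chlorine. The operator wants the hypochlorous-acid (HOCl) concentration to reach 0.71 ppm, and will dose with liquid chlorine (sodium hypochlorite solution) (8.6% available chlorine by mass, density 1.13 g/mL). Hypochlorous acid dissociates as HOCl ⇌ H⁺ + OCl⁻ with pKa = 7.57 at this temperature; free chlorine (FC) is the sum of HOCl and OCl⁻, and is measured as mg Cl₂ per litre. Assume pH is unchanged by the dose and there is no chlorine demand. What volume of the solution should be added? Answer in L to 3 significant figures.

77.3 L

Volume: 2400 m³ = 2,400,000 L.
[OCl⁻]/[HOCl] = 10^(pH − pKa) = 10^(8.12 − 7.57) = 3.548; fraction as HOCl = 1/(1 + 3.548) = 0.2199.
Free chlorine required for 0.71 ppm HOCl: 0.71 / 0.2199 = 3.229 ppm.
FC to add: 3.229 − 0.1 = 3.129 mg/L as Cl₂.
Cl₂ equivalent: 3.129 mg/L × 2,400,000 L = 7510 g.
Product at 8.6% available Cl: 7510 / 0.086 = 87,330 g.
Volume: 87,330 g ÷ 1.13 g/mL = 77,280 mL.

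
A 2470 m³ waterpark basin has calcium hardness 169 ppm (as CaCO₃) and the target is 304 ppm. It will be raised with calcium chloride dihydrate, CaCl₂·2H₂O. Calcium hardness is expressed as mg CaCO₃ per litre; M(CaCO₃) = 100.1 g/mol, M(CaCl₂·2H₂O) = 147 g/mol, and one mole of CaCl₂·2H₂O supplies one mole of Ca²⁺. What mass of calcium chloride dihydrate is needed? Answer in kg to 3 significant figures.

Volume: 2470 m³ = 2,470,000 L.
Hardness to add: (304 − 169) = 135 mg/L as CaCO₃ × 2,470,000 L = 333,400 g as CaCO₃.
Moles of Ca²⁺ (1 mol Ca²⁺ ≡ 1 mol CaCO₃): 333,400 / 100.1 g/mol = 3331 mol.
Mass of CaCl₂·2H₂O: 3331 × 147 = 489,700 g.

490 kg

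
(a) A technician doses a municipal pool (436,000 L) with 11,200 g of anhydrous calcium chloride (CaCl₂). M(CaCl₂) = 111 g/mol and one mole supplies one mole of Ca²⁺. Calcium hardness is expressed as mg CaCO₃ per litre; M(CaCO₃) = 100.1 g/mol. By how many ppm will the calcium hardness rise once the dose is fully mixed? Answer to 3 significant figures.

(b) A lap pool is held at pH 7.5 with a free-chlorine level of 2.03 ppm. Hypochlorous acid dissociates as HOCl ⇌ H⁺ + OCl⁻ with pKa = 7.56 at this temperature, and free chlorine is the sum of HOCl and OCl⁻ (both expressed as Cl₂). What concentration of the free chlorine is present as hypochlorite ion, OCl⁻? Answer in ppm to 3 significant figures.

(a) 23.2 ppm; (b) 0.945 ppm

(a) Moles of Ca²⁺: 11,200 g ÷ 111 g/mol = 100.9 mol.
(a) As CaCO₃: 100.9 mol × 100.1 g/mol = 10,100 g.
(a) Rise: 10,100 g / 436,000 L × 1000 = 23.17 mg/L.

(b) [OCl⁻]/[HOCl] = 10^(pH − pKa) = 10^(7.5 − 7.56) = 10^-0.06 = 0.871.
(b) Fraction as HOCl = 1 / (1 + 0.871) = 0.5345.
(b) OCl⁻ = (1 − 0.5345) × 2.03 ppm = 0.945 ppm.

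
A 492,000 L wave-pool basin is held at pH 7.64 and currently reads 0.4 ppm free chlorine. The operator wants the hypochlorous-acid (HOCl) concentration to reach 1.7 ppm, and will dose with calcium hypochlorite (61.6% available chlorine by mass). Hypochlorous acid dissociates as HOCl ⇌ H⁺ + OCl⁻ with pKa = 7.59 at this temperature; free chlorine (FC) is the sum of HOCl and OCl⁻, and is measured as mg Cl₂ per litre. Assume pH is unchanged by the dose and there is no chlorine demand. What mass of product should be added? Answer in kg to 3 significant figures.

2.56 kg

[OCl⁻]/[HOCl] = 10^(pH − pKa) = 10^(7.64 − 7.59) = 1.122; fraction as HOCl = 1/(1 + 1.122) = 0.4712.
Free chlorine required for 1.7 ppm HOCl: 1.7 / 0.4712 = 3.607 ppm.
FC to add: 3.607 − 0.4 = 3.207 mg/L as Cl₂.
Cl₂ equivalent: 3.207 mg/L × 492,000 L = 1578 g.
Product at 61.6% available Cl: 1578 / 0.616 = 2562 g.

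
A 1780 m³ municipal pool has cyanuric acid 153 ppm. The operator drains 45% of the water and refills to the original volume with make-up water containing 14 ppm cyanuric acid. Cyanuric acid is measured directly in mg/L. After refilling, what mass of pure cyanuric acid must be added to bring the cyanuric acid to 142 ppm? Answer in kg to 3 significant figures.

Volume: 1780 m³ = 1,780,000 L.
After draining 45% and refilling: 153 × 0.55 + 14 × 0.45 = 90.45 ppm.
Deficit to target: 142 − 90.45 = 51.55 mg/L.
Mass: 51.55 mg/L × 1,780,000 L = 91,760 g cyanuric acid.

91.8 kg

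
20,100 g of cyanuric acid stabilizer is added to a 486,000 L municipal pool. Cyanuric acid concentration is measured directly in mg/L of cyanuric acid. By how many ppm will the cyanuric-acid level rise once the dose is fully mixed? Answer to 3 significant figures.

41.4 ppm

Rise: 20,100 g / 486,000 L × 1000 = 41.36 mg/L.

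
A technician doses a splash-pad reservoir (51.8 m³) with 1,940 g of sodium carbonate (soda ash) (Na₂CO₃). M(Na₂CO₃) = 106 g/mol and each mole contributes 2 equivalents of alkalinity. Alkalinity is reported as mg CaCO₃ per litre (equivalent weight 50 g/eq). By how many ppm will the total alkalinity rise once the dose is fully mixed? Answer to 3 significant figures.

35.3 ppm

Volume: 51.8 m³ = 51,800 L.
Moles of Na₂CO₃: 1,940 g ÷ 106 g/mol = 18.3 mol → 36.6 eq of alkalinity.
As CaCO₃: 36.6 eq × 50 g/eq = 1830 g.
Rise: 1830 g / 51,800 L × 1000 = 35.33 mg/L.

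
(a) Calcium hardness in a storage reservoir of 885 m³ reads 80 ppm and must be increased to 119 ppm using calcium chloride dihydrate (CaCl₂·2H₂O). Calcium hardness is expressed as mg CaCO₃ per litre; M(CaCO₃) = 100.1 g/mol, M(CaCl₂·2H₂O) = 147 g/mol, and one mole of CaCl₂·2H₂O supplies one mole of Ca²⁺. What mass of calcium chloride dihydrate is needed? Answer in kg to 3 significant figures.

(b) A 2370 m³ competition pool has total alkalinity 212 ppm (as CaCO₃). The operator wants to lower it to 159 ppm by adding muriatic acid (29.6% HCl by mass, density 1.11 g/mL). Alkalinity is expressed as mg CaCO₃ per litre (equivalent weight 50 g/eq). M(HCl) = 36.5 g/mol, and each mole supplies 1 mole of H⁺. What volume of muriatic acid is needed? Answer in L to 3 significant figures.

(a) 50.7 kg; (b) 279 L

(a) Volume: 885 m³ = 885,000 L.
(a) Hardness to add: (119 − 80) = 39 mg/L as CaCO₃ × 885,000 L = 34,520 g as CaCO₃.
(a) Moles of Ca²⁺ (1 mol Ca²⁺ ≡ 1 mol CaCO₃): 34,520 / 100.1 g/mol = 344.8 mol.
(a) Mass of CaCl₂·2H₂O: 344.8 × 147 = 50,690 g.

(b) Volume: 2370 m³ = 2,370,000 L.
(b) Alkalinity to neutralize: (212 − 159) = 53 mg/L as CaCO₃ × 2,370,000 L = 125,600 g as CaCO₃.
(b) Equivalents of H⁺ required: 125,600 ÷ 50 g/eq = 2512 eq = 2512 mol HCl.
(b) Mass of HCl: 2512 × 36.5 = 91,700 g.
(b) Mass of 29.6% solution: 91,700 / 0.296 = 309,800 g.
(b) Volume: 309,800 g ÷ 1.11 g/mL = 279,100 mL.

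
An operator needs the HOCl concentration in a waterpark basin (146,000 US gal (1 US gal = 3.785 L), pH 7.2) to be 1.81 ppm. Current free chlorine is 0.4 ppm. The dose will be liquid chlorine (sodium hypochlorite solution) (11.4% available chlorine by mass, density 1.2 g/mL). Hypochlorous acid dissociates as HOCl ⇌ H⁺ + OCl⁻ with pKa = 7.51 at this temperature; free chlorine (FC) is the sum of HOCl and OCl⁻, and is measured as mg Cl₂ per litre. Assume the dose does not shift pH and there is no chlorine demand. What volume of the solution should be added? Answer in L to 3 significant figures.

Volume: 146,000 US gal × 3.785 L/gal = 552,610 L.
[OCl⁻]/[HOCl] = 10^(pH − pKa) = 10^(7.2 − 7.51) = 0.4898; fraction as HOCl = 1/(1 + 0.4898) = 0.6712.
Free chlorine required for 1.81 ppm HOCl: 1.81 / 0.6712 = 2.696 ppm.
FC to add: 2.696 − 0.4 = 2.296 mg/L as Cl₂.
Cl₂ equivalent: 2.296 mg/L × 552,610 L = 1269 g.
Product at 11.4% available Cl: 1269 / 0.114 = 11,130 g.
Volume: 11,130 g ÷ 1.2 g/mL = 9277 mL.

9.28 L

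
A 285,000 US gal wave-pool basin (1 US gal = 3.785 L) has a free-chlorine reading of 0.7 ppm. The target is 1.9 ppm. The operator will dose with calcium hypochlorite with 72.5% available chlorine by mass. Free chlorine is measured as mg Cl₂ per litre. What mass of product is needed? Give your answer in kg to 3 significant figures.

Volume: 285,000 US gal × 3.785 L/gal = 1,078,725 L.
Chlorine deficit: 1.9 − 0.7 = 1.2 ppm = 1.2 mg/L as Cl₂.
Cl₂ equivalent needed: 1.2 mg/L × 1,078,725 L = 1,294,000 mg = 1294 g.
Product at 72.5% available chlorine: 1294 / 0.725 = 1785 g.

1.79 kg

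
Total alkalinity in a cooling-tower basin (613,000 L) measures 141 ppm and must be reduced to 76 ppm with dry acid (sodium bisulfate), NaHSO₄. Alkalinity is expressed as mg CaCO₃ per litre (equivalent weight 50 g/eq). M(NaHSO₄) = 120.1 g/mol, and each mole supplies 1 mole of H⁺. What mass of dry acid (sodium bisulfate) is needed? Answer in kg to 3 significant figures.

Alkalinity to neutralize: (141 − 76) = 65 mg/L as CaCO₃ × 613,000 L = 39,840 g as CaCO₃.
Equivalents of H⁺ required: 39,840 ÷ 50 g/eq = 796.9 eq = 796.9 mol NaHSO₄.
Mass of NaHSO₄: 796.9 × 120.1 = 95,710 g.

95.7 kg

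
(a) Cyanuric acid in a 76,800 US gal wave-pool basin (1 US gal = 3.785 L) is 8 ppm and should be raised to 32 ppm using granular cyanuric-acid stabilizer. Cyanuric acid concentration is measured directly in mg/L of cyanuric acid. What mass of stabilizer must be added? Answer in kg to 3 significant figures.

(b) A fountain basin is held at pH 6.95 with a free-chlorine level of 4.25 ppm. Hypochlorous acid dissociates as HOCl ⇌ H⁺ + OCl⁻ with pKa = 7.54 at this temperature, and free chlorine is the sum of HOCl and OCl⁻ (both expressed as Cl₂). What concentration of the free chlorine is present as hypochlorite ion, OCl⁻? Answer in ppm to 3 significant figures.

(a) 6.98 kg; (b) 0.869 ppm

(a) Volume: 76,800 US gal × 3.785 L/gal = 290,688 L.
(a) CYA to add: (32 − 8) = 24 mg/L × 290,688 L = 6977 g cyanuric acid.

(b) [OCl⁻]/[HOCl] = 10^(pH − pKa) = 10^(6.95 − 7.54) = 10^-0.59 = 0.257.
(b) Fraction as HOCl = 1 / (1 + 0.257) = 0.7955.
(b) OCl⁻ = (1 − 0.7955) × 4.25 ppm = 0.869 ppm.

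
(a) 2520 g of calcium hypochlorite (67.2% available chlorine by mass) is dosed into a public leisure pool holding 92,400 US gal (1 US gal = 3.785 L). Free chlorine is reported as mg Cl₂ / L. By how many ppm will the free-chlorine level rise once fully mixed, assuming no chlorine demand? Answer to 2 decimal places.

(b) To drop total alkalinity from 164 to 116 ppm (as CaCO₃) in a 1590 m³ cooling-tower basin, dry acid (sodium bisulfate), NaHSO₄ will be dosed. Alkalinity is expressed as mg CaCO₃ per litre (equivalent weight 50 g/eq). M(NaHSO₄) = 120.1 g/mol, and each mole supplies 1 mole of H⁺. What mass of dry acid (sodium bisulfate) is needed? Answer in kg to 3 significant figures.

(a) Volume: 92,400 US gal × 3.785 L/gal = 349,734 L.
(a) Available chlorine delivered: 2520 g × 0.672 = 1693 g as Cl₂.
(a) Concentration rise: 1693 g / 349,734 L = 4.842 mg/L = 4.84 ppm.

(b) Volume: 1590 m³ = 1,590,000 L.
(b) Alkalinity to neutralize: (164 − 116) = 48 mg/L as CaCO₃ × 1,590,000 L = 76,320 g as CaCO₃.
(b) Equivalents of H⁺ required: 76,320 ÷ 50 g/eq = 1526 eq = 1526 mol NaHSO₄.
(b) Mass of NaHSO₄: 1526 × 120.1 = 183,300 g.

(a) 4.84 ppm; (b) 183 kg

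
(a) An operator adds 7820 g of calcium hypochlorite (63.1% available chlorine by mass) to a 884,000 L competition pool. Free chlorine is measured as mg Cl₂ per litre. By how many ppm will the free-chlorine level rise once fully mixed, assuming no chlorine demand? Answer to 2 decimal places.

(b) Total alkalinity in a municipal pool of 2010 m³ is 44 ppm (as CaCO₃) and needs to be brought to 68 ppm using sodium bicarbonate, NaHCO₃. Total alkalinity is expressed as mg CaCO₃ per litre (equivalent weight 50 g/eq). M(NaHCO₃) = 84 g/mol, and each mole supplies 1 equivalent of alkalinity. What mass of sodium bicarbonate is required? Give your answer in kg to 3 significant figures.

(a) Available chlorine delivered: 7820 g × 0.631 = 4934 g as Cl₂.
(a) Concentration rise: 4934 g / 884,000 L = 5.582 mg/L = 5.58 ppm.

(b) Volume: 2010 m³ = 2,010,000 L.
(b) Alkalinity to add: (68 − 44) = 24 mg/L as CaCO₃ × 2,010,000 L = 48,240 g as CaCO₃.
(b) Equivalents: 48,240 g ÷ 50 g/eq = 964.8 eq.
(b) NaHCO₃ supplies 1 eq per mole → 964.8 mol.
(b) Mass: 964.8 mol × 84 g/mol = 81,040 g.

(a) 5.58 ppm; (b) 81.0 kg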